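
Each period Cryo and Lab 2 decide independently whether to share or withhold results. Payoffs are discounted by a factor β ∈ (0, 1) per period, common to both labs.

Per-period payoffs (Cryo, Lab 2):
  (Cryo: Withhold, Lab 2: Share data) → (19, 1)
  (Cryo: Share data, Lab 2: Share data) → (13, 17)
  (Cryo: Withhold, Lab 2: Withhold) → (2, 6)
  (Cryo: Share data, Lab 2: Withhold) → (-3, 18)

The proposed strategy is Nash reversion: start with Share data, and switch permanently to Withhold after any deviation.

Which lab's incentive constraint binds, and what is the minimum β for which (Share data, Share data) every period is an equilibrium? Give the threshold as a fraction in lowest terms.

Cryo; β ≥ 6/17

Cryo's threshold: (19−13)/(19−2) = 6/17.
Lab 2's threshold: (18−17)/(18−6) = 1/12.
6/17 > 1/12, so Cryo binds and β* = 6/17.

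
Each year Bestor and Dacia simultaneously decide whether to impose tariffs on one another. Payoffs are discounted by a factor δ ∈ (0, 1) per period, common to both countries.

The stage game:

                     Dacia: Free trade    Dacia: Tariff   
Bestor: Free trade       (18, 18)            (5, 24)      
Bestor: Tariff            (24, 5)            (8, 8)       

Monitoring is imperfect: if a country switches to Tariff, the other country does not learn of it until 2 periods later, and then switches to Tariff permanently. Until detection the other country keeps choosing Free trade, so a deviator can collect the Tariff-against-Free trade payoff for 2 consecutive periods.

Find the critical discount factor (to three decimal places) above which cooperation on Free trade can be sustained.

0.612

Deviating for the 2 undetected periods gains 24−18 = 6 per period over cooperation, then loses 18−8 = 10 per period forever once punishment starts.
Gain: 6(1 + δ + … + δ^1); loss: 10·δ^2/(1−δ).
No profitable deviation ⇔ 6(1−δ^2) ≤ 10·δ^2, i.e. δ^2 ≥ 6/(6+10) = 3/8.
Hence δ ≥ (3/8)^(1/2) ≈ 0.612.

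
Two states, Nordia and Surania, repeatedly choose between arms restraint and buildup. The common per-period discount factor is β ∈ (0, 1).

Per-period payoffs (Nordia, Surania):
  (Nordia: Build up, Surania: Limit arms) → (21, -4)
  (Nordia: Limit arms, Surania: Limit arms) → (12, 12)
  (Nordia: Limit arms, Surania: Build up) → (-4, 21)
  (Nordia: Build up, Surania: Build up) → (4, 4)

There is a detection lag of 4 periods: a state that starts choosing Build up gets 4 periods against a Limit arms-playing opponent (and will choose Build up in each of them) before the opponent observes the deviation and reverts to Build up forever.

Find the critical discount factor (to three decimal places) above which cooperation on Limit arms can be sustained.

0.853

The best deviation is to choose Build up for all 4 undetected periods, earning 21 each, then 4 forever once detected.
Deviation value: 21(1−β^4)/(1−β) + 4β^4/(1−β); cooperation value: 12/(1−β).
IC: 12 ≥ 21(1−β^4) + 4β^4 = 21 − 17β^4.
So β^4 ≥ 9/17, giving β ≥ (9/17)^(1/4) ≈ 0.853.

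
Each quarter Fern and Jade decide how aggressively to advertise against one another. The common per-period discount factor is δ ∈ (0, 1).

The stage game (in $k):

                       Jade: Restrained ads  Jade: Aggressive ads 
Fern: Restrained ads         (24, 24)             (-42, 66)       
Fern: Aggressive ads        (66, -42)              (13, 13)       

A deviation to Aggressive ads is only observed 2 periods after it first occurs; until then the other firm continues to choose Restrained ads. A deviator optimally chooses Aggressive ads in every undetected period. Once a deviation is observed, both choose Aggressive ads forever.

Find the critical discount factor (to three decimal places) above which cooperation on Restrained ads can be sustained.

The best deviation is to choose Aggressive ads for all 2 undetected periods, earning 66 each, then 13 forever once detected.
Deviation value: 66(1−δ^2)/(1−δ) + 13δ^2/(1−δ); cooperation value: 24/(1−δ).
IC: 24 ≥ 66(1−δ^2) + 13δ^2 = 66 − 53δ^2.
So δ^2 ≥ 42/53, giving δ ≥ (42/53)^(1/2) ≈ 0.890.

0.890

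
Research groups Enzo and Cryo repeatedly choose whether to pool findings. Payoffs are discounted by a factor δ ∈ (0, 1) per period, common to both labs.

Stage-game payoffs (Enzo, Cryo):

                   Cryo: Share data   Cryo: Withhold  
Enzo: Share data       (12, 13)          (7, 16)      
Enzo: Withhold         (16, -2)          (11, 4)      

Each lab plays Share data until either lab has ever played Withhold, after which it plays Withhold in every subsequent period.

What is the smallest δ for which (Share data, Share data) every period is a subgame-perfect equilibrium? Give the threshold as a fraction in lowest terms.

Enzo's threshold: (16−12)/(16−11) = 4/5.
Cryo's threshold: (16−13)/(16−4) = 1/4.
4/5 > 1/4, so Enzo binds and δ* = 4/5.

4/5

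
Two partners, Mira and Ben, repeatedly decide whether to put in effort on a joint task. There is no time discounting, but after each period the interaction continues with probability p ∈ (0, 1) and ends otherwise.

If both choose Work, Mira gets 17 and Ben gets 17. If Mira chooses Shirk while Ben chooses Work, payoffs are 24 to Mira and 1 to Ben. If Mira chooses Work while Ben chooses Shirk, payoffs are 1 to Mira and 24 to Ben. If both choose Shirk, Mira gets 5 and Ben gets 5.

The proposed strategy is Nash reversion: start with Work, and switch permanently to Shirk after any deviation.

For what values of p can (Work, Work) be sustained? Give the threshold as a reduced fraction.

7/19

With no time discounting, the continuation probability p plays the role of the discount factor.
Grim-trigger IC: 17/(1−p) ≥ 24 + 5p/(1−p) ⇒ p ≥ (24−17)/(24−5) = 7/19.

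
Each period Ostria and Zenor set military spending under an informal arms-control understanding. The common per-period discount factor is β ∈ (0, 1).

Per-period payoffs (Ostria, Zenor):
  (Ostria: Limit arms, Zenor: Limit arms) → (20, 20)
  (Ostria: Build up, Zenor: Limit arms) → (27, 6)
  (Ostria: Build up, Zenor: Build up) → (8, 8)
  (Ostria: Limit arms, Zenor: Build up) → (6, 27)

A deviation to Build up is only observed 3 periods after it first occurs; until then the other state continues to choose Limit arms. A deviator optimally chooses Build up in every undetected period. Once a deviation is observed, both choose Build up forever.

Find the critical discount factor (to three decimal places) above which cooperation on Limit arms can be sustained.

A deviator earns 27 for 3 periods, then 8 forever; cooperating earns 20 forever. Multiplying the IC by (1−β):
20 ≥ 27(1−β^3) + 8β^3, so 19·β^3 ≥ 7 and β^3 ≥ 7/19.
β ≥ (7/19)^(1/3) ≈ 0.717.

0.717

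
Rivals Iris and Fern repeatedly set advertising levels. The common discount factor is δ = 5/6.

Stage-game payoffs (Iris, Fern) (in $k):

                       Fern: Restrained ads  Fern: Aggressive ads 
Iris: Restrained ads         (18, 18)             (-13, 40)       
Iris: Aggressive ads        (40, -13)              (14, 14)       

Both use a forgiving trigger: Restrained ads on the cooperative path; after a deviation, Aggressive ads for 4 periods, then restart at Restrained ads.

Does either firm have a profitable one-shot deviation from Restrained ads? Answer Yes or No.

A one-shot deviation gives 40 now, then 14 for 4 periods, then back to 18.
Gain from deviating: (40−18) today; loss: (18−14) in each of the next 4 periods.
No-deviation condition: (18−14)(δ+…+δ^4) ≥ 40−18, i.e. δ+…+δ^4 ≥ 11/2.
At δ = 5/6: δ+…+δ^4 = 2.5887 < 5.5000.
So cooperation is not sustainable.

Yes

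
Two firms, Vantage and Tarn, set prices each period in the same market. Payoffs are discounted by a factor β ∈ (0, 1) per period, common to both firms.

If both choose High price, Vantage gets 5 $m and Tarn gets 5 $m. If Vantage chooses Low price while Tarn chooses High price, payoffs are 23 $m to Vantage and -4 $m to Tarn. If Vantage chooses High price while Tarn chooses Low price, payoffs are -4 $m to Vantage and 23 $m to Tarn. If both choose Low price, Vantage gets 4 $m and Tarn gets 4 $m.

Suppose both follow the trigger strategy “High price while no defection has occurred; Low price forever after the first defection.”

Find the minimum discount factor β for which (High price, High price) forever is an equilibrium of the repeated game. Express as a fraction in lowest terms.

One-period gain from deviating is 23 − 5 = 18. The loss is 5 − 4 = 1 in every subsequent period, with present value 1·β/(1−β).
Deviation is unprofitable when 1·β/(1−β) ≥ 18, i.e. β/(1−β) ≥ 18.
Equivalently β ≥ 18/(18+1) = 18/19.

18/19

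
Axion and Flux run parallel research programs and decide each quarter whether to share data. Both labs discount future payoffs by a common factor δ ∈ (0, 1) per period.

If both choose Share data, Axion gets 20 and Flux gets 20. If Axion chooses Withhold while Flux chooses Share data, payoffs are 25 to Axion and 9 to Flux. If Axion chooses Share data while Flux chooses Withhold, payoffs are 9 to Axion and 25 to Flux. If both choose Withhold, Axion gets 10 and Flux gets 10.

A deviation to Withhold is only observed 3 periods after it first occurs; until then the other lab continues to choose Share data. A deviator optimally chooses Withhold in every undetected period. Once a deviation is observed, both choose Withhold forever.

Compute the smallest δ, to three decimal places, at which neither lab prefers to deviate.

Deviating for the 3 undetected periods gains 25−20 = 5 per period over cooperation, then loses 20−10 = 10 per period forever once punishment starts.
Gain: 5(1 + δ + … + δ^2); loss: 10·δ^3/(1−δ).
No profitable deviation ⇔ 5(1−δ^3) ≤ 10·δ^3, i.e. δ^3 ≥ 5/(5+10) = 1/3.
Hence δ ≥ (1/3)^(1/3) ≈ 0.693.

0.693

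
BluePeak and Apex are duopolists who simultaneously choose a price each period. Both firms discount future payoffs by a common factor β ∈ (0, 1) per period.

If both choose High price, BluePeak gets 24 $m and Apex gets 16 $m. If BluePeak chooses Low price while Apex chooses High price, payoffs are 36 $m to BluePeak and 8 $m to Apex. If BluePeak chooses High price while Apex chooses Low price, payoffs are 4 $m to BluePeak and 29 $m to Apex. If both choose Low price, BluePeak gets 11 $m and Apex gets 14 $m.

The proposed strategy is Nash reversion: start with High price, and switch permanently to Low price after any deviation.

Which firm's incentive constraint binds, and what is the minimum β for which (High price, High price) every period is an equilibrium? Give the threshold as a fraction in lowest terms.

BluePeak's threshold: (36−24)/(36−11) = 12/25.
Apex's threshold: (29−16)/(29−14) = 13/15.
12/25 < 13/15, so Apex binds and β* = 13/15.

Apex; β ≥ 13/15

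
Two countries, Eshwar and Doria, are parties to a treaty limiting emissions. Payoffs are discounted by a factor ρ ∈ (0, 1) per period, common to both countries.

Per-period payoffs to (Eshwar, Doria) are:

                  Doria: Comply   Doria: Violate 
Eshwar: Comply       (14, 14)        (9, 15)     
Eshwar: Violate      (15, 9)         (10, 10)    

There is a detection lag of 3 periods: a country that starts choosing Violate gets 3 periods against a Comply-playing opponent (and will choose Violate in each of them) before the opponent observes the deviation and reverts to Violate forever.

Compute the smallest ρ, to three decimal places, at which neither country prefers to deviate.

Deviating for the 3 undetected periods gains 15−14 = 1 per period over cooperation, then loses 14−10 = 4 per period forever once punishment starts.
Gain: 1(1 + ρ + … + ρ^2); loss: 4·ρ^3/(1−ρ).
No profitable deviation ⇔ 1(1−ρ^3) ≤ 4·ρ^3, i.e. ρ^3 ≥ 1/(1+4) = 1/5.
Hence ρ ≥ (1/5)^(1/3) ≈ 0.585.

0.585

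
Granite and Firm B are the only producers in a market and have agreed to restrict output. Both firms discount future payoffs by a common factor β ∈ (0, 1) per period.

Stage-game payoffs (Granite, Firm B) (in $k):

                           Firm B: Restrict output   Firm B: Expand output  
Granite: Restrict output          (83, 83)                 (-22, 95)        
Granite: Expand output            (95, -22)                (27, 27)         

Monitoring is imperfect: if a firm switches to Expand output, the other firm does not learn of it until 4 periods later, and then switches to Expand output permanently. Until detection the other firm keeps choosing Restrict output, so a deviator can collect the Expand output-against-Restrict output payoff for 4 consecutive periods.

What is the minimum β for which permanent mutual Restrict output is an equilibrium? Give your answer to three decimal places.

0.648

The best deviation is to choose Expand output for all 4 undetected periods, earning 95 each, then 27 forever once detected.
Deviation value: 95(1−β^4)/(1−β) + 27β^4/(1−β); cooperation value: 83/(1−β).
IC: 83 ≥ 95(1−β^4) + 27β^4 = 95 − 68β^4.
So β^4 ≥ 12/68 = 3/17, giving β ≥ (3/17)^(1/4) ≈ 0.648.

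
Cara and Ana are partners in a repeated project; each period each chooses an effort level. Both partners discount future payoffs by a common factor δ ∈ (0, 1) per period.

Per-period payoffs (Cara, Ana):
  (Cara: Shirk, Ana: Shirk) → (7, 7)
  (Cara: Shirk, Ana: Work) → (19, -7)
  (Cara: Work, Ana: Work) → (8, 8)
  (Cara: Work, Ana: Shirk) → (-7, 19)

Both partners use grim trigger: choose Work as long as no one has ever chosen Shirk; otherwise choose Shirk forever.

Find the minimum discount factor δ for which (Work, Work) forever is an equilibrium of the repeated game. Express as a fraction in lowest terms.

Cooperation forever yields 8 each period: 8/(1−δ).
Deviating yields 19 once, then 7 forever: 19 + 7δ/(1−δ).
No profitable deviation requires 8/(1−δ) ≥ 19 + 7δ/(1−δ).
Multiplying by (1−δ): 8 ≥ 19(1−δ) + 7δ = 19 − 12δ.
So 12δ ≥ 11, i.e. δ ≥ 11/12.

11/12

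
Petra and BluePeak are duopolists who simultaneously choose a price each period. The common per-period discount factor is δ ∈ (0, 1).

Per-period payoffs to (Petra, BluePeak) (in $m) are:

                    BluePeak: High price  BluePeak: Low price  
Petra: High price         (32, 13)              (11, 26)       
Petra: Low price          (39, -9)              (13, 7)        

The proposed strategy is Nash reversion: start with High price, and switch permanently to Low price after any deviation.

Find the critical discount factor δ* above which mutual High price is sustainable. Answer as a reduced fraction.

For Petra: deviation gain 39−32 = 7, per-period punishment loss 32−13 = 19. IC gives δ ≥ 7/26.
For BluePeak: gain 13, loss 6 per period, so δ ≥ 13/19.
The tighter constraint is BluePeak's, so cooperation needs δ ≥ 13/19.

13/19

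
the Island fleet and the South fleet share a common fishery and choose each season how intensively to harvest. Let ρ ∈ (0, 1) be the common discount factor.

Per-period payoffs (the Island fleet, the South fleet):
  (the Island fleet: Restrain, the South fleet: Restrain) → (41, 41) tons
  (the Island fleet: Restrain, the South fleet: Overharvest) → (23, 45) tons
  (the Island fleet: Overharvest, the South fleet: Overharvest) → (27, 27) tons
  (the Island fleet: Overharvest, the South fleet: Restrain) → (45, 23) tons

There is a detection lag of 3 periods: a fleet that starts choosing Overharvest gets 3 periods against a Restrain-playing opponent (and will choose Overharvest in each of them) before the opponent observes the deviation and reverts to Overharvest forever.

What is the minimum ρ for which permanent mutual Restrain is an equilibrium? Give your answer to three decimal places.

Deviating for the 3 undetected periods gains 45−41 = 4 per period over cooperation, then loses 41−27 = 14 per period forever once punishment starts.
Gain: 4(1 + ρ + … + ρ^2); loss: 14·ρ^3/(1−ρ).
No profitable deviation ⇔ 4(1−ρ^3) ≤ 14·ρ^3, i.e. ρ^3 ≥ 4/(4+14) = 2/9.
Hence ρ ≥ (2/9)^(1/3) ≈ 0.606.

0.606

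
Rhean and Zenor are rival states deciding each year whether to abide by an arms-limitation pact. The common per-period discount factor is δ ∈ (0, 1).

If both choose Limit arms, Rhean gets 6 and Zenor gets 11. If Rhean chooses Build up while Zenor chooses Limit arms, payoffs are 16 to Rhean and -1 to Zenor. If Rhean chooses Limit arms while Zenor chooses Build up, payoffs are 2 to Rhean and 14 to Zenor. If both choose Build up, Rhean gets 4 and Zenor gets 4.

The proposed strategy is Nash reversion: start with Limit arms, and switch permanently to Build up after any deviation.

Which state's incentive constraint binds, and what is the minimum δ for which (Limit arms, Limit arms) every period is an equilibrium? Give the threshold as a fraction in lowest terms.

Rhean; δ ≥ 5/6

Rhean: cooperation gives 6 each period; deviation gives 16 once then 4 forever.
  6/(1−δ) ≥ 16 + 4δ/(1−δ) ⇒ δ ≥ 10/12 = 5/6.
Zenor: cooperation gives 11 each period; deviation gives 14 once then 4 forever.
  δ ≥ 3/10.
Both must hold, so the binding constraint is Rhean's: δ ≥ 5/6.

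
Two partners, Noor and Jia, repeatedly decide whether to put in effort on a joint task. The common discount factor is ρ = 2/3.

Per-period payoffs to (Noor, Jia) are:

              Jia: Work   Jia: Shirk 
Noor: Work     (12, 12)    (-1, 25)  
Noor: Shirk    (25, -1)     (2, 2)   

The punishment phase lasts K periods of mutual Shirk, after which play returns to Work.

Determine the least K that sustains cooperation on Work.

3

Need Σ_{k=1}^{K} ρ^k ≥ (25−12)/(12−2) = 1.3000 at ρ = 2/3.
At K = 2 the sum is 1.1111 < 1.3000; at K = 3 it is 1.4074 ≥ 1.3000.
So the minimum punishment length is K = 3.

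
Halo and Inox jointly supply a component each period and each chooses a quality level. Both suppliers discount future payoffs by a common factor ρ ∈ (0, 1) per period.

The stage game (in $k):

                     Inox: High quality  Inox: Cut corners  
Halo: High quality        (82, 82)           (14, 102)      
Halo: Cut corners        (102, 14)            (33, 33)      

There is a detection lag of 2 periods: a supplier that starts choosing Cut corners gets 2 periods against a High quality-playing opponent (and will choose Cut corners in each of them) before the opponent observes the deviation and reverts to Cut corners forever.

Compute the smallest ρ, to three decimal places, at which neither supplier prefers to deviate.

0.538

Deviating for the 2 undetected periods gains 102−82 = 20 per period over cooperation, then loses 82−33 = 49 per period forever once punishment starts.
Gain: 20(1 + ρ + … + ρ^1); loss: 49·ρ^2/(1−ρ).
No profitable deviation ⇔ 20(1−ρ^2) ≤ 49·ρ^2, i.e. ρ^2 ≥ 20/(20+49) = 20/69.
Hence ρ ≥ (20/69)^(1/2) ≈ 0.538.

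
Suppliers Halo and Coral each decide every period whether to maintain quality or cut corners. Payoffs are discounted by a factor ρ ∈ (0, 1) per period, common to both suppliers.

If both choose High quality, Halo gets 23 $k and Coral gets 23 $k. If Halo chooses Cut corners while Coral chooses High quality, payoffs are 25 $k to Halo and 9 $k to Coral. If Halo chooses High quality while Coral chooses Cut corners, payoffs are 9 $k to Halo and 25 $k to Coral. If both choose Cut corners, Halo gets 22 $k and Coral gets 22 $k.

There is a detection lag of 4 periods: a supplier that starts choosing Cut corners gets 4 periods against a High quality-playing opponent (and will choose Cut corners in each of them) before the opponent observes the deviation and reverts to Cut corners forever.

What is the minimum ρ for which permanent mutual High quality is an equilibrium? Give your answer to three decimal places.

0.904

The best deviation is to choose Cut corners for all 4 undetected periods, earning 25 each, then 22 forever once detected.
Deviation value: 25(1−ρ^4)/(1−ρ) + 22ρ^4/(1−ρ); cooperation value: 23/(1−ρ).
IC: 23 ≥ 25(1−ρ^4) + 22ρ^4 = 25 − 3ρ^4.
So ρ^4 ≥ 2/3, giving ρ ≥ (2/3)^(1/4) ≈ 0.904.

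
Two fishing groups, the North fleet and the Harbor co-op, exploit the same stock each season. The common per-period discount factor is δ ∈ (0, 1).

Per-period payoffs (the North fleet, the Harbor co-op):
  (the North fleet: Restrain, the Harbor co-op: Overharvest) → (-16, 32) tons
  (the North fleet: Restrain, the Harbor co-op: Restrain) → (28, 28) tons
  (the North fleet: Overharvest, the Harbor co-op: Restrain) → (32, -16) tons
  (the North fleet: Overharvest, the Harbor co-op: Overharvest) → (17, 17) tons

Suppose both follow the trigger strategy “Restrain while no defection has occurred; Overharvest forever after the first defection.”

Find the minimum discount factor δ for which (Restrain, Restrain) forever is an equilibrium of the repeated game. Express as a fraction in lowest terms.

Under grim trigger the critical discount factor is (T−C)/(T−P) with T = 32, C = 28, P = 17.
δ* = (32−28)/(32−17) = 4/15.

4/15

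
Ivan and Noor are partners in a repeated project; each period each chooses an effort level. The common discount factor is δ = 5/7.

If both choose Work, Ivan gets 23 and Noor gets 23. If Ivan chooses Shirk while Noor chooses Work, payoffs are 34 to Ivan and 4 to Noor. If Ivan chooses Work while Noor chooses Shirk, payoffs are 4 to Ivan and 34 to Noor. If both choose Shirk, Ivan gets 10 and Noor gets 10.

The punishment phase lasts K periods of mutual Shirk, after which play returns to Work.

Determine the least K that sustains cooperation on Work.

2

No profitable deviation requires (23−10)(δ+…+δ^K) ≥ 34−23, i.e. δ+…+δ^K ≥ 11/13 ≈ 0.8462.
With δ = 5/7, the partial sums are K=1: 0.7143, K=2: 1.2245.
K = 2 is the first length at which the sum reaches 0.8462.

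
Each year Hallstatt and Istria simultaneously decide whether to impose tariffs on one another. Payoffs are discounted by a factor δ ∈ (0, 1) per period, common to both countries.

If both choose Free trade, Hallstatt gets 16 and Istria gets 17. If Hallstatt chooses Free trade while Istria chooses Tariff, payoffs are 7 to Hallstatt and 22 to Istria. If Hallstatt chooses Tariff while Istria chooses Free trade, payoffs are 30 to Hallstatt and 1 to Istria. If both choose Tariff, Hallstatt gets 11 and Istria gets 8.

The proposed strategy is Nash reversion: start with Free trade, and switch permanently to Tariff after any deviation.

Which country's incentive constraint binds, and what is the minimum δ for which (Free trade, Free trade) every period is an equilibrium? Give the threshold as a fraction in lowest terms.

Hallstatt; δ ≥ 14/19

For Hallstatt: deviation gain 30−16 = 14, per-period punishment loss 16−11 = 5. IC gives δ ≥ 14/19.
For Istria: gain 5, loss 9 per period, so δ ≥ 5/14.
The tighter constraint is Hallstatt's, so cooperation needs δ ≥ 14/19.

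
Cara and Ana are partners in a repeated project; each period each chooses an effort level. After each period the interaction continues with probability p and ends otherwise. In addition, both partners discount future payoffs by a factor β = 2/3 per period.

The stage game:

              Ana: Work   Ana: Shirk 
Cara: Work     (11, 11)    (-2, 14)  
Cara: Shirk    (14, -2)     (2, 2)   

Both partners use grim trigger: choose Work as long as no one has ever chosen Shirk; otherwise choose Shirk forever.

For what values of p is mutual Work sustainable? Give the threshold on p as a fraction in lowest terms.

3/8

Expected continuation weight on next period's payoff is β·p = 2/3·p, which plays the role of the discount factor.
Cooperation requires 2/3·p ≥ (14−11)/(14−2) = 1/4, hence p ≥ 3/8.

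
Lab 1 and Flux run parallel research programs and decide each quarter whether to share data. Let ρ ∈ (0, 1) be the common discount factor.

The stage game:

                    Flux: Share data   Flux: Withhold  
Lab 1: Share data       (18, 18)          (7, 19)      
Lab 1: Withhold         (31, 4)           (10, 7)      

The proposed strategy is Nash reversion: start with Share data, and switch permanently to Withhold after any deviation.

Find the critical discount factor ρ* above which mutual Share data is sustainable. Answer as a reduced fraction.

Lab 1: cooperation gives 18 each period; deviation gives 31 once then 10 forever.
  18/(1−ρ) ≥ 31 + 10ρ/(1−ρ) ⇒ ρ ≥ 13/21.
Flux: cooperation gives 18 each period; deviation gives 19 once then 7 forever.
  ρ ≥ 1/12.
Both must hold, so the binding constraint is Lab 1's: ρ ≥ 13/21.

13/21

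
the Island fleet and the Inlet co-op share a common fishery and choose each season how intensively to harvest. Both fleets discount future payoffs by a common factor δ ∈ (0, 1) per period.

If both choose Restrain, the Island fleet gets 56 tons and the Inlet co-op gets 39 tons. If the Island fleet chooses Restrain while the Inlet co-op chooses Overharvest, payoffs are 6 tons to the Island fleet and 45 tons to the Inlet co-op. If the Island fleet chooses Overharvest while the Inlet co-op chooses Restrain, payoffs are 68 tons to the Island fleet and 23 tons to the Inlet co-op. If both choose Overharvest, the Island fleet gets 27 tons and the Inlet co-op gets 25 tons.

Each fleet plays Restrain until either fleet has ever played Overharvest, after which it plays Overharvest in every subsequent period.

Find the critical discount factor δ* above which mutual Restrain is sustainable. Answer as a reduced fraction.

For the Island fleet: deviation gain 68−56 = 12, per-period punishment loss 56−27 = 29. IC gives δ ≥ 12/41.
For the Inlet co-op: gain 6, loss 14 per period, so δ ≥ 6/20 = 3/10.
The tighter constraint is the Inlet co-op's, so cooperation needs δ ≥ 3/10.

3/10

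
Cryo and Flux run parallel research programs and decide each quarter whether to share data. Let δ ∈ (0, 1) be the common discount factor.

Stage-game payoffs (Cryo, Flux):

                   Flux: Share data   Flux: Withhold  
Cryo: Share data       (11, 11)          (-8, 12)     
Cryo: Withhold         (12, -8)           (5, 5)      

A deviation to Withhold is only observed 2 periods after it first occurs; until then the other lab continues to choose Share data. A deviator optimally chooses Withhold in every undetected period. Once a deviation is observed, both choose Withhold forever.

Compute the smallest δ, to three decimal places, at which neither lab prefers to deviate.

A deviator earns 12 for 2 periods, then 5 forever; cooperating earns 11 forever. Multiplying the IC by (1−δ):
11 ≥ 12(1−δ^2) + 5δ^2, so 7·δ^2 ≥ 1 and δ^2 ≥ 1/7.
δ ≥ (1/7)^(1/2) ≈ 0.378.

0.378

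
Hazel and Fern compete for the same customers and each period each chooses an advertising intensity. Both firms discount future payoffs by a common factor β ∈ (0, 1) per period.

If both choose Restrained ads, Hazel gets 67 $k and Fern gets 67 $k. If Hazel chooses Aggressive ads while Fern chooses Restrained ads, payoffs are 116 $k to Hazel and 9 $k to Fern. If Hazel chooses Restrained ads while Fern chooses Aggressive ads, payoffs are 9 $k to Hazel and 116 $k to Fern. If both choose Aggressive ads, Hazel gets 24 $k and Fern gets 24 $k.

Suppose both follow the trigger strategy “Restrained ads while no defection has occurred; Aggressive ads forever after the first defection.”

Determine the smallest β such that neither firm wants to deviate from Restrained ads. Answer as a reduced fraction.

One-period gain from deviating is 116 − 67 = 49. The loss is 67 − 24 = 43 in every subsequent period, with present value 43·β/(1−β).
Deviation is unprofitable when 43·β/(1−β) ≥ 49, i.e. β/(1−β) ≥ 49/43.
Equivalently β ≥ 49/(49+43) = 49/92.

49/92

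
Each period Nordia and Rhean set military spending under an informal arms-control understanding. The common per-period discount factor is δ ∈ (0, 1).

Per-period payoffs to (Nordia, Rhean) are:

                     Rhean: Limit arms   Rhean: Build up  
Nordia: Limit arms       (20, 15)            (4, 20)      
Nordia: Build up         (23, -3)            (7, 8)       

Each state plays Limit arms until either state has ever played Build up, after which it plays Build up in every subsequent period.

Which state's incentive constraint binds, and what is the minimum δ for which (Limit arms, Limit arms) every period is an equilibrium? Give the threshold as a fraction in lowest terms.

For Nordia: deviation gain 23−20 = 3, per-period punishment loss 20−7 = 13. IC gives δ ≥ 3/16.
For Rhean: gain 5, loss 7 per period, so δ ≥ 5/12.
The tighter constraint is Rhean's, so cooperation needs δ ≥ 5/12.

Rhean; δ ≥ 5/12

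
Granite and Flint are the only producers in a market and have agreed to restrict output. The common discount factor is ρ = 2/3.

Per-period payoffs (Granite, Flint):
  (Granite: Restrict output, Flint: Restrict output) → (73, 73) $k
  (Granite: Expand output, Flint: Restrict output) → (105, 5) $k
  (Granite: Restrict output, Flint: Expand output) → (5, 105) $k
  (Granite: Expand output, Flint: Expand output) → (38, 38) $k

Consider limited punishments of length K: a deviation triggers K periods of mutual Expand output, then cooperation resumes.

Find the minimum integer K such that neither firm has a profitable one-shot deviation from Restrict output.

2

Need Σ_{k=1}^{K} ρ^k ≥ (105−73)/(73−38) = 0.9143 at ρ = 2/3.
At K = 1 the sum is 0.6667 < 0.9143; at K = 2 it is 1.1111 ≥ 0.9143.
So the minimum punishment length is K = 2.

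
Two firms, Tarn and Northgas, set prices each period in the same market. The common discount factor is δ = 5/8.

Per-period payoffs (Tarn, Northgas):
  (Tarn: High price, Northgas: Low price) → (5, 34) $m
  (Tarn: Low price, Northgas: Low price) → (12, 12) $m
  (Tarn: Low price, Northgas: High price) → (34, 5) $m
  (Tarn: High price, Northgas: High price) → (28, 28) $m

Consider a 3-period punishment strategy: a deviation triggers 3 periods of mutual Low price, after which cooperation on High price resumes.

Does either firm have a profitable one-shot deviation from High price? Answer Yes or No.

No

IC: δ+…+δ^3 ≥ (34−28)/(28−12) = 3/8.
At δ = 5/8: partial sum = 1.2598 ≥ 0.3750. Cooperation sustainable.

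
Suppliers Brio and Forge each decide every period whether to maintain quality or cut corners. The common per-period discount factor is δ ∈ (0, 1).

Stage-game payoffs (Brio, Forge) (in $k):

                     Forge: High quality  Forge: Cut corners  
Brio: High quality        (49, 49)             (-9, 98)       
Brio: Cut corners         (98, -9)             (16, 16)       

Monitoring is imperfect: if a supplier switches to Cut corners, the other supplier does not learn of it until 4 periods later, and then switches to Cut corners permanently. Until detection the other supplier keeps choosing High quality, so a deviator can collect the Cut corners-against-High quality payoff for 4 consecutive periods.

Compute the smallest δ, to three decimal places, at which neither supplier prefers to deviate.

The best deviation is to choose Cut corners for all 4 undetected periods, earning 98 each, then 16 forever once detected.
Deviation value: 98(1−δ^4)/(1−δ) + 16δ^4/(1−δ); cooperation value: 49/(1−δ).
IC: 49 ≥ 98(1−δ^4) + 16δ^4 = 98 − 82δ^4.
So δ^4 ≥ 49/82, giving δ ≥ (49/82)^(1/4) ≈ 0.879.

0.879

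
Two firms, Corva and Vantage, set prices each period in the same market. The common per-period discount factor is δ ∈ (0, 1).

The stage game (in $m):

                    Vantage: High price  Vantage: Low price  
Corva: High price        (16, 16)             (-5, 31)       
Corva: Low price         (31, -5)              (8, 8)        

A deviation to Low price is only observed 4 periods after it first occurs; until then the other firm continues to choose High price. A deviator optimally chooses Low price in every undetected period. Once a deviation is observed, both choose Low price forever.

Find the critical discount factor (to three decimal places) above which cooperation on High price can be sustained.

The best deviation is to choose Low price for all 4 undetected periods, earning 31 each, then 8 forever once detected.
Deviation value: 31(1−δ^4)/(1−δ) + 8δ^4/(1−δ); cooperation value: 16/(1−δ).
IC: 16 ≥ 31(1−δ^4) + 8δ^4 = 31 − 23δ^4.
So δ^4 ≥ 15/23, giving δ ≥ (15/23)^(1/4) ≈ 0.899.

0.899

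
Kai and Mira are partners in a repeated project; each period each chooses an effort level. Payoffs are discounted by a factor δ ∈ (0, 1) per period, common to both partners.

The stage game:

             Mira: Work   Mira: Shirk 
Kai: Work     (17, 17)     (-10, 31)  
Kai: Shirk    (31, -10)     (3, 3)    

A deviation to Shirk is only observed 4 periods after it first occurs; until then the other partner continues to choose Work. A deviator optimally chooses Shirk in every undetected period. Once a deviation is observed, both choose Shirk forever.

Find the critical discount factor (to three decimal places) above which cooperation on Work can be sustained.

Deviating for the 4 undetected periods gains 31−17 = 14 per period over cooperation, then loses 17−3 = 14 per period forever once punishment starts.
Gain: 14(1 + δ + … + δ^3); loss: 14·δ^4/(1−δ).
No profitable deviation ⇔ 14(1−δ^4) ≤ 14·δ^4, i.e. δ^4 ≥ 14/(14+14) = 1/2.
Hence δ ≥ (1/2)^(1/4) ≈ 0.841.

0.841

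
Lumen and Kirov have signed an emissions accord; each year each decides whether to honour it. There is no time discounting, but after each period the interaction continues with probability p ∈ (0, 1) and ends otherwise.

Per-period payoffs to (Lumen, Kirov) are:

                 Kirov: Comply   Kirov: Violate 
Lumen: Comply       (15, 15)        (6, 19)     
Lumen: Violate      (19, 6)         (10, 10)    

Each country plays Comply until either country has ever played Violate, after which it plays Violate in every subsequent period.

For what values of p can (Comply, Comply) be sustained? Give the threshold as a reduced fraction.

4/9

With no time discounting, the continuation probability p plays the role of the discount factor.
Grim-trigger IC: 15/(1−p) ≥ 19 + 10p/(1−p) ⇒ p ≥ (19−15)/(19−10) = 4/9.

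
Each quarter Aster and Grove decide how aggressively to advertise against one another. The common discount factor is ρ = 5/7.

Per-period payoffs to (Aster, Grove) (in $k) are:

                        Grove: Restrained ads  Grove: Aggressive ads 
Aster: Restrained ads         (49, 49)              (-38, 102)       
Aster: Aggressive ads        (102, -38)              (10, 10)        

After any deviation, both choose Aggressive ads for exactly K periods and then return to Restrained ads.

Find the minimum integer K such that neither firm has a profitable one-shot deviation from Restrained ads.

3

No profitable deviation requires (49−10)(ρ+…+ρ^K) ≥ 102−49, i.e. ρ+…+ρ^K ≥ 53/39 ≈ 1.3590.
With ρ = 5/7, the partial sums are K=1: 0.7143, K=2: 1.2245, K=3: 1.5889.
K = 3 is the first length at which the sum reaches 1.3590.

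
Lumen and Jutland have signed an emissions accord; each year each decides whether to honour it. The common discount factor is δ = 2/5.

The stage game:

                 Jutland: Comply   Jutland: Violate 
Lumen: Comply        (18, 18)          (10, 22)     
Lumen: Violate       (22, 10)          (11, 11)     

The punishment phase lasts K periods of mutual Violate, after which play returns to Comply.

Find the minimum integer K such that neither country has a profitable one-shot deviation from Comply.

3

Need Σ_{k=1}^{K} δ^k ≥ (22−18)/(18−11) = 0.5714 at δ = 2/5.
At K = 2 the sum is 0.5600 < 0.5714; at K = 3 it is 0.6240 ≥ 0.5714.
So the minimum punishment length is K = 3.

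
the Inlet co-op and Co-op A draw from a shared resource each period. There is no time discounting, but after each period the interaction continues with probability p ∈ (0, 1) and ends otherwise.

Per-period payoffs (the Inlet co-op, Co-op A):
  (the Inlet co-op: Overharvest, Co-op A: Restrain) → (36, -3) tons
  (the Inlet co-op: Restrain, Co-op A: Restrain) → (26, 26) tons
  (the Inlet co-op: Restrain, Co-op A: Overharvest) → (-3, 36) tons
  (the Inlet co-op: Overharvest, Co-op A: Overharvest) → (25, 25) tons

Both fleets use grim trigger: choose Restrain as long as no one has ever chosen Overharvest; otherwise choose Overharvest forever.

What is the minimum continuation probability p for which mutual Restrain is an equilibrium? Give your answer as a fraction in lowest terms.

10/11

With no time discounting, the continuation probability p plays the role of the discount factor.
Grim-trigger IC: 26/(1−p) ≥ 36 + 25p/(1−p) ⇒ p ≥ (36−26)/(36−25) = 10/11.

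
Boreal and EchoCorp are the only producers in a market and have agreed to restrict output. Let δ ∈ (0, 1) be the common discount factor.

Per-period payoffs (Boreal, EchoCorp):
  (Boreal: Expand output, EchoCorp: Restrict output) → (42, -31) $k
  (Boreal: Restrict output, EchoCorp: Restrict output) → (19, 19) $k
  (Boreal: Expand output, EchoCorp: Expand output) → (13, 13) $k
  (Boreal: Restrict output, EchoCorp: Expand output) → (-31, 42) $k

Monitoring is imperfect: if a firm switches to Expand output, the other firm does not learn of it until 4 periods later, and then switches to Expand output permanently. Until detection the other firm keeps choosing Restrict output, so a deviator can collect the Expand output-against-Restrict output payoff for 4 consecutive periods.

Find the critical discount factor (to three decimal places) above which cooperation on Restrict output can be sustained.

A deviator earns 42 for 4 periods, then 13 forever; cooperating earns 19 forever. Multiplying the IC by (1−δ):
19 ≥ 42(1−δ^4) + 13δ^4, so 29·δ^4 ≥ 23 and δ^4 ≥ 23/29.
δ ≥ (23/29)^(1/4) ≈ 0.944.

0.944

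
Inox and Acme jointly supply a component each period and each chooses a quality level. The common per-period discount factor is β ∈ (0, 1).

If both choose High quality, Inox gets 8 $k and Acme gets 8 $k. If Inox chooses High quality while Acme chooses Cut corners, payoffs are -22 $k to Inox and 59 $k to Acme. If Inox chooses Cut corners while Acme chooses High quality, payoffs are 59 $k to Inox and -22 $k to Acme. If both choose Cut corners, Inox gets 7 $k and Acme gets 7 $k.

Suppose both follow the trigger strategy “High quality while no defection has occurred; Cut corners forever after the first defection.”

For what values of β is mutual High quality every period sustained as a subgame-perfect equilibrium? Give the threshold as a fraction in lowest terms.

Cooperation forever yields 8 each period: 8/(1−β).
Deviating yields 59 once, then 7 forever: 59 + 7β/(1−β).
No profitable deviation requires 8/(1−β) ≥ 59 + 7β/(1−β).
Multiplying by (1−β): 8 ≥ 59(1−β) + 7β = 59 − 52β.
So 52β ≥ 51, i.e. β ≥ 51/52.

51/52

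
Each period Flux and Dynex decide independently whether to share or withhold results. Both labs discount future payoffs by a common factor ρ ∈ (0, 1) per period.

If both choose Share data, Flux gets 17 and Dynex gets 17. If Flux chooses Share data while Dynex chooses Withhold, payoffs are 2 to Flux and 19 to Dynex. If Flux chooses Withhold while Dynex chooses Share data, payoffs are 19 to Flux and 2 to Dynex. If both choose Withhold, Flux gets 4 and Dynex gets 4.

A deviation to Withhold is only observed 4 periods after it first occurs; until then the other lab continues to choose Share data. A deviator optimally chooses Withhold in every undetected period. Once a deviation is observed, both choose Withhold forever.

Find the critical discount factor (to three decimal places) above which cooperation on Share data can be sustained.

The best deviation is to choose Withhold for all 4 undetected periods, earning 19 each, then 4 forever once detected.
Deviation value: 19(1−ρ^4)/(1−ρ) + 4ρ^4/(1−ρ); cooperation value: 17/(1−ρ).
IC: 17 ≥ 19(1−ρ^4) + 4ρ^4 = 19 − 15ρ^4.
So ρ^4 ≥ 2/15, giving ρ ≥ (2/15)^(1/4) ≈ 0.604.

0.604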